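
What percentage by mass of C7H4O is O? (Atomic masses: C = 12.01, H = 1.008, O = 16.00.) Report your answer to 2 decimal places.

Molar mass = 7(12.01) + 4(1.008) + 1(16.00) = 104.102 g/mol
Mass of O per mole = 1 × 16.00 = 16.000 g
% O = 16.000 / 104.102 × 100 = 15.37%

15.37%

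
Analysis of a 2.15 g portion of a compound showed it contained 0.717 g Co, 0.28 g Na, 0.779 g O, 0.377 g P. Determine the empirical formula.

CoNaO4P

n(Co) = 0.717/58.93 = 0.01217, n(Na) = 0.28/22.99 = 0.01218, n(O) = 0.779/16.00 = 0.04869, n(P) = 0.377/30.97 = 0.01217
Smallest is Co at 0.01217 mol; normalising gives Co 1.000, Na 1.001, O 4.002, P 1.001
≈ 1:1:4:1 → CoNaO4P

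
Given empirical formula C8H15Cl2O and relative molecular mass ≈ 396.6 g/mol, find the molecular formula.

Empirical-formula mass = 198.10 g/mol
n = 396.6 / 198.10 = 2.00 ≈ 2
Molecular formula = (C8H15Cl2O)2 = C16H30Cl4O2

C16H30Cl4O2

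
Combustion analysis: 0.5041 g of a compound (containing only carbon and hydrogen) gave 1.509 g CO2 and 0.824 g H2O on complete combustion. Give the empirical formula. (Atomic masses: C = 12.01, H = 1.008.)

mol C = 1.509 / 44.01 = 0.03429; mass C = 0.03429 × 12.01 = 0.4118 g
mol H = 2 × (0.824 / 18.02) = 0.09145; mass H = 0.09145 × 1.008 = 0.09219 g
Smallest is C at 0.03429 mol; normalising gives C 1.000, H 2.667
Multiply by 3: C 3.00, H 8.00 → C3H8

C3H8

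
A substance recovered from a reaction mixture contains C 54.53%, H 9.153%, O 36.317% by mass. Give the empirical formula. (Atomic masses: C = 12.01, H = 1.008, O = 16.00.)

Assume 100 g: 54.53 g C, 9.153 g H, 36.317 g O.
n(C) = 54.53/12.01 = 4.54, n(H) = 9.153/1.008 = 9.08, n(O) = 36.317/16.00 = 2.27
Smallest is O at 2.27 mol; normalising gives C 2.000, H 4.000, O 1.000
Ratio ≈ 2:4:1, so the empirical formula is C2H4O

C2H4O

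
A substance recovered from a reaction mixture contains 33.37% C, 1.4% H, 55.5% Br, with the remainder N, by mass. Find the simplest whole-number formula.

Assume 100 g: 33.37 g C, 1.4 g H, 55.5 g Br, 9.73 g N.
Moles — C: 33.37 / 12.01 = 2.779 mol; H: 1.4 / 1.008 = 1.389 mol; Br: 55.5 / 79.90 = 0.6946 mol; N: 9.73 / 14.01 = 0.6945 mol
Smallest is N at 0.6945 mol; normalising gives C 4.001, H 2.000, Br 1.000, N 1.000
≈ 4:2:1:1 → C4H2BrN

C4H2BrN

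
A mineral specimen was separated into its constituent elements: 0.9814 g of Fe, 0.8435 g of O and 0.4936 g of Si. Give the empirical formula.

n(Fe) = 0.9814/55.85 = 0.01757, n(O) = 0.8435/16.00 = 0.05272, n(Si) = 0.4936/28.09 = 0.01757
Divide by the smallest (0.01757 mol Fe): Fe 1.000, O 3.000, Si 1.000
≈ 1:3:1 → FeO3Si

FeO3Si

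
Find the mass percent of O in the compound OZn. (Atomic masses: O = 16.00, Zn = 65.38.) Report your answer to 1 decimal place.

Molar mass = 1(16.00) + 1(65.38) = 81.380 g/mol
Mass of O per mole = 1 × 16.00 = 16.000 g
% O = 16.000 / 81.380 × 100 = 19.7%

19.7%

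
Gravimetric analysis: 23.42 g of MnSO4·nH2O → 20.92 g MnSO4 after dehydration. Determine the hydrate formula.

MnSO4·H2O

Mass of water lost = 23.42 − 20.92 = 2.5 g → 2.5 / 18.02 = 0.1387 mol H2O
Molar mass of MnSO4 = 151.01 g/mol → mol MnSO4 = 20.92 / 151.01 = 0.1385
n = 0.1387 / 0.1385 = 1.00 ≈ 1 → MnSO4·H2O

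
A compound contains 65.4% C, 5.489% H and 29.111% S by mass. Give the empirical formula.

C6H6S

Assume 100 g: 65.4 g C, 5.489 g H, 29.111 g S.
n(C) = 65.4/12.01 = 5.445, n(H) = 5.489/1.008 = 5.445, n(S) = 29.111/32.07 = 0.9077
Smallest is S at 0.9077 mol; normalising gives C 5.999, H 5.999, S 1.000
Ratio ≈ 6:6:1, so the empirical formula is C6H6S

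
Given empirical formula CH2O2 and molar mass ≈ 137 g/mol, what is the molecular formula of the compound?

C3H6O6

Empirical-formula mass = 46.03 g/mol
n = 137 / 46.03 = 2.98 ≈ 3
Molecular formula = (CH2O2)3 = C3H6O6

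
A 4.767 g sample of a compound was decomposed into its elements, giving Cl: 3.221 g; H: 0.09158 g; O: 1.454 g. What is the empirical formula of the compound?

Moles — Cl: 3.221 / 35.45 = 0.09086 mol; H: 0.09158 / 1.008 = 0.09085 mol; O: 1.454 / 16.00 = 0.09087 mol
Ratios (÷ 0.09085): Cl 1.000, H 1.000, O 1.000
≈ 1:1:1 → ClHO

ClHO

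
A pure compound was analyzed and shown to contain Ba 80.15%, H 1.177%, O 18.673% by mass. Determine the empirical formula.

Assume 100 g: 80.15 g Ba, 1.177 g H, 18.673 g O.
Ba: 80.15 g ÷ 137.33 g/mol = 0.5836 mol
H: 1.177 g ÷ 1.008 g/mol = 1.168 mol
O: 18.673 g ÷ 16.00 g/mol = 1.167 mol
Ratios (÷ 0.5836): Ba 1.000, H 2.001, O 2.000
≈ 1:2:2 → BaH2O2

BaH2O2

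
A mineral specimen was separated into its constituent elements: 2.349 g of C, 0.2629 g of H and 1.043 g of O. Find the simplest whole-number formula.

n(C) = 2.349/12.01 = 0.1956, n(H) = 0.2629/1.008 = 0.2608, n(O) = 1.043/16.00 = 0.06519
Divide by the smallest (0.06519 mol O): C 3.000, H 4.001, O 1.000
Ratio ≈ 3:4:1, so the empirical formula is C3H4O

C3H4O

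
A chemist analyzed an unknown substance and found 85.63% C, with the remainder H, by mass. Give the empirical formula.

CH2

Assume 100 g: 85.63 g C, 14.37 g H.
n(C) = 85.63/12.01 = 7.13, n(H) = 14.37/1.008 = 14.26
Ratios (÷ 7.13): C 1.000, H 1.999
Ratio ≈ 1:2, so the empirical formula is CH2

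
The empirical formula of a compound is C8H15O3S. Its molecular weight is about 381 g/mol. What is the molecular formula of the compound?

C16H30O6S2

Empirical-formula mass = 191.27 g/mol
n = 381 / 191.27 = 1.99 ≈ 2
Molecular formula = (C8H15O3S)2 = C16H30O6S2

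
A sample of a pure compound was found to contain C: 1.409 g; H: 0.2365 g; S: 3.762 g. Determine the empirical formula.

n(C) = 1.409/12.01 = 0.1173, n(H) = 0.2365/1.008 = 0.2346, n(S) = 3.762/32.07 = 0.1173
Divide by the smallest (0.1173 mol S): C 1.000, H 2.000, S 1.000
Ratio ≈ 1:2:1, so the empirical formula is CH2S

CH2S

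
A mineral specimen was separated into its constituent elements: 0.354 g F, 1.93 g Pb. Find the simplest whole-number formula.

F2Pb

n(F) = 0.354/19.00 = 0.01863, n(Pb) = 1.93/207.2 = 0.009315
Divide by the smallest (0.009315 mol Pb): F 2.000, Pb 1.000
Ratio ≈ 2:1, so the empirical formula is F2Pb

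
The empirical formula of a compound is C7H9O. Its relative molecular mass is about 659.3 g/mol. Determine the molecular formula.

Empirical-formula mass = 109.14 g/mol
n = 659.3 / 109.14 = 6.04 ≈ 6
Molecular formula = (C7H9O)6 = C42H54O6

C42H54O6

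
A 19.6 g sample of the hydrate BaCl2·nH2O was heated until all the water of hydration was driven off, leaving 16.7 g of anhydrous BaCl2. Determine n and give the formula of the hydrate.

Mass of water lost = 19.6 − 16.7 = 2.9 g → 2.9 / 18.02 = 0.1609 mol H2O
Molar mass of BaCl2 = 208.23 g/mol → mol BaCl2 = 16.7 / 208.23 = 0.0802
n = 0.1609 / 0.0802 = 2.01 ≈ 2 → BaCl2·2H2O

BaCl2·2H2O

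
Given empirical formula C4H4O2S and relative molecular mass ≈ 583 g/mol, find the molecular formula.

C20H20O10S5

Empirical-formula mass = 116.14 g/mol
n = 583 / 116.14 = 5.02 ≈ 5
Molecular formula = (C4H4O2S)5 = C20H20O10S5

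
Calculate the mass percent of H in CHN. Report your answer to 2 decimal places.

Molar mass = 1(12.01) + 1(1.008) + 1(14.01) = 27.028 g/mol
Mass of H per mole = 1 × 1.008 = 1.008 g
% H = 1.008 / 27.028 × 100 = 3.73%

3.73%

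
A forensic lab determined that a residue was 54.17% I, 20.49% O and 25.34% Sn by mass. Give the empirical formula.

I2O6Sn

Assume 100 g: 54.17 g I, 20.49 g O, 25.34 g Sn.
I: 54.17 g ÷ 126.90 g/mol = 0.4269 mol
O: 20.49 g ÷ 16.00 g/mol = 1.281 mol
Sn: 25.34 g ÷ 118.71 g/mol = 0.2135 mol
Ratios (÷ 0.2135): I 2.000, O 5.999, Sn 1.000
Ratio ≈ 2:6:1, so the empirical formula is I2O6Sn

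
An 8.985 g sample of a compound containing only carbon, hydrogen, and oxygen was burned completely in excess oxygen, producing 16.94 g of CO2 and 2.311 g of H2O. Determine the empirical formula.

C3H2O2

mol C = 16.94 / 44.01 = 0.3849; mass C = 0.3849 × 12.01 = 4.623 g
mol H = 2 × (2.311 / 18.02) = 0.2565; mass H = 0.2565 × 1.008 = 0.2585 g
mass O = 8.985 − (4.881) = 4.104 g → mol O = 0.2565
Divide by the smallest (0.2565 mol O): C 1.501, H 1.000, O 1.000
Scaling by 2: C 3.00, H 2.00, O 2.00 → C3H2O2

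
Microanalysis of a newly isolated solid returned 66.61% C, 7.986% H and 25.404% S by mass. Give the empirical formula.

Assume 100 g: 66.61 g C, 7.986 g H, 25.404 g S.
C: 66.61 g ÷ 12.01 g/mol = 5.546 mol
H: 7.986 g ÷ 1.008 g/mol = 7.923 mol
S: 25.404 g ÷ 32.07 g/mol = 0.7921 mol
Ratios (÷ 0.7921): C 7.002, H 10.002, S 1.000
≈ 7:10:1 → C7H10S

C7H10S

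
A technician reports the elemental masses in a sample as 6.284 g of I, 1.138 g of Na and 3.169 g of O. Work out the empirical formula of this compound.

INaO4

Moles — I: 6.284 / 126.90 = 0.04952 mol; Na: 1.138 / 22.99 = 0.0495 mol; O: 3.169 / 16.00 = 0.1981 mol
Ratios (÷ 0.0495): I 1.000, Na 1.000, O 4.001
→ INaO4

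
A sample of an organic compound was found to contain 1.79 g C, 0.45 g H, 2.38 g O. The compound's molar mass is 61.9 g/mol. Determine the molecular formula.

C2H6O2

C: 1.79 g ÷ 12.01 g/mol = 0.149 mol
H: 0.45 g ÷ 1.008 g/mol = 0.4464 mol
O: 2.38 g ÷ 16.00 g/mol = 0.1487 mol
Ratios (÷ 0.1487): C 1.002, H 3.001, O 1.000
≈ 1:3:1 → CH3O
Empirical-formula mass = 31.03 g/mol
n = 61.9 / 31.03 = 1.99 ≈ 2
Molecular formula = (CH3O)×2 = C2H6O2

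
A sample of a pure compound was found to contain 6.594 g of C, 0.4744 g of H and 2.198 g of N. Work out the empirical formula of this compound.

n(C) = 6.594/12.01 = 0.549, n(H) = 0.4744/1.008 = 0.4706, n(N) = 2.198/14.01 = 0.1569
Ratios (÷ 0.1569): C 3.500, H 3.000, N 1.000
×2: C 7.00, H 6.00, N 2.00 → C7H6N2

C7H6N2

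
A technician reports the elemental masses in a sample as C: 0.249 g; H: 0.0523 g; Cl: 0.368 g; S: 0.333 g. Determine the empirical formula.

n(C) = 0.249/12.01 = 0.02073, n(H) = 0.0523/1.008 = 0.05188, n(Cl) = 0.368/35.45 = 0.01038, n(S) = 0.333/32.07 = 0.01038
Ratios (÷ 0.01038): C 1.997, H 4.998, Cl 1.000, S 1.000
Ratio ≈ 2:5:1:1, so the empirical formula is C2H5ClS

C2H5ClS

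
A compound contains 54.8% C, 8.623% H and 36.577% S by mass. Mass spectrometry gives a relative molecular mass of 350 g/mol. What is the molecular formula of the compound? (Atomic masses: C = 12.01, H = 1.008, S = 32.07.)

Assume 100 g: 54.8 g C, 8.623 g H, 36.577 g S.
n(C) = 54.8/12.01 = 4.563, n(H) = 8.623/1.008 = 8.555, n(S) = 36.577/32.07 = 1.141
Ratios (÷ 1.141): C 4.001, H 7.500, S 1.000
Multiply by 2: C 8.00, H 15.00, S 2.00 → C8H15S2
Empirical-formula mass = 175.34 g/mol
n = 350 / 175.34 = 2.00 ≈ 2
Molecular formula = (C8H15S2)×2 = C16H30S4

C16H30S4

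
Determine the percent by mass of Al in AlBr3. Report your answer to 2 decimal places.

Molar mass = 1(26.98) + 3(79.90) = 266.680 g/mol
Mass of Al per mole = 1 × 26.98 = 26.980 g
% Al = 26.980 / 266.680 × 100 = 10.12%

10.12%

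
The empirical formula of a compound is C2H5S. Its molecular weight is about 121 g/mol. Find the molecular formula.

Empirical-formula mass = 61.13 g/mol
n = 121 / 61.13 = 1.98 ≈ 2
Molecular formula = (C2H5S)2 = C4H10S2

C4H10S2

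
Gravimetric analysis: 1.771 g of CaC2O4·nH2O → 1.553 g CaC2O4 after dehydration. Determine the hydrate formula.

CaC2O4·H2O

Mass of water lost = 1.771 − 1.553 = 0.218 g → 0.218 / 18.02 = 0.0121 mol H2O
Molar mass of CaC2O4 = 128.10 g/mol → mol CaC2O4 = 1.553 / 128.10 = 0.01212
n = 0.0121 / 0.01212 = 1.00 ≈ 1 → CaC2O4·H2O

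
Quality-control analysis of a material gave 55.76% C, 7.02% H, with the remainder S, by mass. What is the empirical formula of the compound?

Assume 100 g: 55.76 g C, 7.02 g H, 37.22 g S.
C: 55.76 g ÷ 12.01 g/mol = 4.643 mol
H: 7.02 g ÷ 1.008 g/mol = 6.964 mol
S: 37.22 g ÷ 32.07 g/mol = 1.161 mol
Ratios (÷ 1.161): C 4.000, H 6.001, S 1.000
→ C4H6S

C4H6S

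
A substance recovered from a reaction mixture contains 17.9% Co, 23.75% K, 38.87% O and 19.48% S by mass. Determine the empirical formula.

CoK2O8S2

Assume 100 g: 17.9 g Co, 23.75 g K, 38.87 g O, 19.48 g S.
Co: 17.9 g ÷ 58.93 g/mol = 0.3038 mol
K: 23.75 g ÷ 39.10 g/mol = 0.6074 mol
O: 38.87 g ÷ 16.00 g/mol = 2.429 mol
S: 19.48 g ÷ 32.07 g/mol = 0.6074 mol
Ratios (÷ 0.3038): Co 1.000, K 2.000, O 7.998, S 2.000
≈ 1:2:8:2 → CoK2O8S2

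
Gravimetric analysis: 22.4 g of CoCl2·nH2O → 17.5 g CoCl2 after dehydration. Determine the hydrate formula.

CoCl2·2H2O

Mass of water lost = 22.4 − 17.5 = 4.9 g → 4.9 / 18.02 = 0.2719 mol H2O
Molar mass of CoCl2 = 129.83 g/mol → mol CoCl2 = 17.5 / 129.83 = 0.1348
n = 0.2719 / 0.1348 = 2.02 ≈ 2 → CoCl2·2H2O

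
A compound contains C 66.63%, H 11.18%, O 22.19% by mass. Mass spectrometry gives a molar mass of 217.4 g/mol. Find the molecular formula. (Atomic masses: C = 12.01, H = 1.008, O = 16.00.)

Assume 100 g: 66.63 g C, 11.18 g H, 22.19 g O.
C: 66.63 g ÷ 12.01 g/mol = 5.548 mol
H: 11.18 g ÷ 1.008 g/mol = 11.09 mol
O: 22.19 g ÷ 16.00 g/mol = 1.387 mol
Divide by the smallest (1.387 mol O): C 4.000, H 7.997, O 1.000
≈ 4:8:1 → C4H8O
Empirical-formula mass = 72.10 g/mol
n = 217.4 / 72.10 = 3.02 ≈ 3
Molecular formula = (C4H8O)×3 = C12H24O3

C12H24O3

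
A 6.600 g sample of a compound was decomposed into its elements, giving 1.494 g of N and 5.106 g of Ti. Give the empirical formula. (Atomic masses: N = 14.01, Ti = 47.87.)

N: 1.494 g ÷ 14.01 g/mol = 0.1066 mol
Ti: 5.106 g ÷ 47.87 g/mol = 0.1067 mol
Divide by the smallest (0.1066 mol N): N 1.000, Ti 1.000
→ NTi

NTi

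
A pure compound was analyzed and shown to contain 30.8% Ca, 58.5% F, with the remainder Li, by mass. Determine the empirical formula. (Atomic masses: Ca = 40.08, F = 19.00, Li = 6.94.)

CaF4Li2

Assume 100 g: 30.8 g Ca, 58.5 g F, 10.7 g Li.
Moles — Ca: 30.8 / 40.08 = 0.7685 mol; F: 58.5 / 19.00 = 3.079 mol; Li: 10.7 / 6.94 = 1.542 mol
Ratios (÷ 0.7685): Ca 1.000, F 4.007, Li 2.006
→ CaF4Li2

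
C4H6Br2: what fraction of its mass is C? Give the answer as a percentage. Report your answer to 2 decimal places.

22.46%

Molar mass = 4(12.01) + 6(1.008) + 2(79.90) = 213.888 g/mol
Mass of C per mole = 4 × 12.01 = 48.040 g
% C = 48.040 / 213.888 × 100 = 22.46%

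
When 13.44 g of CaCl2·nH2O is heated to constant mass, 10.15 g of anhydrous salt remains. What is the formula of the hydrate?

Mass of water lost = 13.44 − 10.15 = 3.29 g → 3.29 / 18.02 = 0.1826 mol H2O
Molar mass of CaCl2 = 110.98 g/mol → mol CaCl2 = 10.15 / 110.98 = 0.09146
n = 0.1826 / 0.09146 = 2.00 ≈ 2 → CaCl2·2H2O

CaCl2·2H2O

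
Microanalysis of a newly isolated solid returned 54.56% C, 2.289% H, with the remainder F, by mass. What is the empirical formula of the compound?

Assume 100 g: 54.56 g C, 2.289 g H, 43.151 g F.
n(C) = 54.56/12.01 = 4.543, n(H) = 2.289/1.008 = 2.271, n(F) = 43.151/19.00 = 2.271
Smallest is H at 2.271 mol; normalising gives C 2.001, H 1.000, F 1.000
→ C2HF

C2HF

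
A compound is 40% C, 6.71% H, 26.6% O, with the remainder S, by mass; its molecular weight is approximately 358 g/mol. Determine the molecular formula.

C12H24O6S3

Assume 100 g: 40 g C, 6.71 g H, 26.6 g O, 26.69 g S.
Moles — C: 40 / 12.01 = 3.331 mol; H: 6.71 / 1.008 = 6.657 mol; O: 26.6 / 16.00 = 1.663 mol; S: 26.69 / 32.07 = 0.8322 mol
Ratios (÷ 0.8322): C 4.002, H 7.999, O 1.998, S 1.000
→ C4H8O2S
Empirical-formula mass = 120.17 g/mol
n = 358 / 120.17 = 2.98 ≈ 3
Molecular formula = (C4H8O2S)×3 = C12H24O6S3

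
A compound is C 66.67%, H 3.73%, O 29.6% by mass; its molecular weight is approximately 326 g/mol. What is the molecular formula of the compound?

Assume 100 g: 66.67 g C, 3.73 g H, 29.6 g O.
Moles — C: 66.67 / 12.01 = 5.551 mol; H: 3.73 / 1.008 = 3.7 mol; O: 29.6 / 16.00 = 1.85 mol
Ratios (÷ 1.85): C 3.001, H 2.000, O 1.000
Ratio ≈ 3:2:1, so the empirical formula is C3H2O
Empirical-formula mass = 54.05 g/mol
n = 326 / 54.05 = 6.03 ≈ 6
Molecular formula = (C3H2O)×6 = C18H12O6

C18H12O6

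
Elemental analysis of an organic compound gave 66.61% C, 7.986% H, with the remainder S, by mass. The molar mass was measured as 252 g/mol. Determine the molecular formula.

Assume 100 g: 66.61 g C, 7.986 g H, 25.404 g S.
C: 66.61 g ÷ 12.01 g/mol = 5.546 mol
H: 7.986 g ÷ 1.008 g/mol = 7.923 mol
S: 25.404 g ÷ 32.07 g/mol = 0.7921 mol
Smallest is S at 0.7921 mol; normalising gives C 7.002, H 10.002, S 1.000
≈ 7:10:1 → C7H10S
Empirical-formula mass = 126.22 g/mol
n = 252 / 126.22 = 2.00 ≈ 2
Molecular formula = (C7H10S)×2 = C14H20S2

C14H20S2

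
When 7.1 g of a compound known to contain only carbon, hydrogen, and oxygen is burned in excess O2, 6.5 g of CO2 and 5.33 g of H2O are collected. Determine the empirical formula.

mol C = 6.5 / 44.01 = 0.1477; mass C = 0.1477 × 12.01 = 1.774 g
mol H = 2 × (5.33 / 18.02) = 0.5916; mass H = 0.5916 × 1.008 = 0.5963 g
mass O = 7.1 − (2.370) = 4.730 g → mol O = 0.2956
Smallest is C at 0.1477 mol; normalising gives C 1.000, H 4.005, O 2.002
→ CH4O2

CH4O2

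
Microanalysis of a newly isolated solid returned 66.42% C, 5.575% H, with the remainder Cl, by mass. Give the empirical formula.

Assume 100 g: 66.42 g C, 5.575 g H, 28.005 g Cl.
n(C) = 66.42/12.01 = 5.53, n(H) = 5.575/1.008 = 5.531, n(Cl) = 28.005/35.45 = 0.79
Ratios (÷ 0.79): C 7.001, H 7.001, Cl 1.000
Ratio ≈ 7:7:1, so the empirical formula is C7H7Cl

C7H7Cl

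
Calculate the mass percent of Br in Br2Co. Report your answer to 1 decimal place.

Molar mass = 2(79.90) + 1(58.93) = 218.730 g/mol
Mass of Br per mole = 2 × 79.90 = 159.800 g
% Br = 159.800 / 218.730 × 100 = 73.1%

73.1%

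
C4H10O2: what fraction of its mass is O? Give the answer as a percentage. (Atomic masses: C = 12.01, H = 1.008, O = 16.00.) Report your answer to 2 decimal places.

35.51%

Molar mass = 4(12.01) + 10(1.008) + 2(16.00) = 90.120 g/mol
Mass of O per mole = 2 × 16.00 = 32.000 g
% O = 32.000 / 90.120 × 100 = 35.51%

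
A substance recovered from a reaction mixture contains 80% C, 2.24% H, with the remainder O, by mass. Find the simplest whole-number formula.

C6H2O

Assume 100 g: 80 g C, 2.24 g H, 17.76 g O.
Moles — C: 80 / 12.01 = 6.661 mol; H: 2.24 / 1.008 = 2.222 mol; O: 17.76 / 16.00 = 1.11 mol
Smallest is O at 1.11 mol; normalising gives C 6.001, H 2.002, O 1.000
Ratio ≈ 6:2:1, so the empirical formula is C6H2O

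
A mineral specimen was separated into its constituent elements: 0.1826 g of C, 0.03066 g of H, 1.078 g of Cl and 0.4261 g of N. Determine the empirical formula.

CH2Cl2N2

n(C) = 0.1826/12.01 = 0.0152, n(H) = 0.03066/1.008 = 0.03042, n(Cl) = 1.078/35.45 = 0.03041, n(N) = 0.4261/14.01 = 0.03041
Smallest is C at 0.0152 mol; normalising gives C 1.000, H 2.001, Cl 2.000, N 2.000
≈ 1:2:2:2 → CH2Cl2N2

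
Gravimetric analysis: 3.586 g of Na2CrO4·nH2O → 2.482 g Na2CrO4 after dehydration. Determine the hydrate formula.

Na2CrO4·4H2O

Mass of water lost = 3.586 − 2.482 = 1.104 g → 1.104 / 18.02 = 0.06127 mol H2O
Molar mass of Na2CrO4 = 161.98 g/mol → mol Na2CrO4 = 2.482 / 161.98 = 0.01532
n = 0.06127 / 0.01532 = 4.00 ≈ 4 → Na2CrO4·4H2O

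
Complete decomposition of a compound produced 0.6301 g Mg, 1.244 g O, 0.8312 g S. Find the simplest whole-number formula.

MgO3S

n(Mg) = 0.6301/24.31 = 0.02592, n(O) = 1.244/16.00 = 0.07775, n(S) = 0.8312/32.07 = 0.02592
Ratios (÷ 0.02592): Mg 1.000, O 3.000, S 1.000
Ratio ≈ 1:3:1, so the empirical formula is MgO3S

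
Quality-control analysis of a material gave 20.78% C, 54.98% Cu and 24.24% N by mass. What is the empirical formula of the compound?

Assume 100 g: 20.78 g C, 54.98 g Cu, 24.24 g N.
n(C) = 20.78/12.01 = 1.73, n(Cu) = 54.98/63.55 = 0.8651, n(N) = 24.24/14.01 = 1.73
Smallest is Cu at 0.8651 mol; normalising gives C 2.000, Cu 1.000, N 2.000
≈ 2:1:2 → C2CuN2

C2CuN2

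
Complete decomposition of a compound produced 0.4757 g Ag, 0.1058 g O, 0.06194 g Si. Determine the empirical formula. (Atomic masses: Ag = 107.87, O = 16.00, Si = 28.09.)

Moles — Ag: 0.4757 / 107.87 = 0.00441 mol; O: 0.1058 / 16.00 = 0.006613 mol; Si: 0.06194 / 28.09 = 0.002205 mol
Divide by the smallest (0.002205 mol Si): Ag 2.000, O 2.999, Si 1.000
Ratio ≈ 2:3:1, so the empirical formula is Ag2O3Si

Ag2O3Si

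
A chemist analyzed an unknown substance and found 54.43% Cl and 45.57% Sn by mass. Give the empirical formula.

Assume 100 g: 54.43 g Cl, 45.57 g Sn.
Cl: 54.43 g ÷ 35.45 g/mol = 1.535 mol
Sn: 45.57 g ÷ 118.71 g/mol = 0.3839 mol
Ratios (÷ 0.3839): Cl 4.000, Sn 1.000
Ratio ≈ 4:1, so the empirical formula is Cl4Sn

Cl4Sn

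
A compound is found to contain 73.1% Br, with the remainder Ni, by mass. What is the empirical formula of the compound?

Br2Ni

Assume 100 g: 73.1 g Br, 26.9 g Ni.
n(Br) = 73.1/79.90 = 0.9149, n(Ni) = 26.9/58.69 = 0.4583
Ratios (÷ 0.4583): Br 1.996, Ni 1.000
≈ 2:1 → Br2Ni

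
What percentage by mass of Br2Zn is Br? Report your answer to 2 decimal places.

70.97%

Molar mass = 2(79.90) + 1(65.38) = 225.180 g/mol
Mass of Br per mole = 2 × 79.90 = 159.800 g
% Br = 159.800 / 225.180 × 100 = 70.97%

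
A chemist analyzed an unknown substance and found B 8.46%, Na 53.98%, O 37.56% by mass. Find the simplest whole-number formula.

BNa3O3

Assume 100 g: 8.46 g B, 53.98 g Na, 37.56 g O.
B: 8.46 g ÷ 10.81 g/mol = 0.7826 mol
Na: 53.98 g ÷ 22.99 g/mol = 2.348 mol
O: 37.56 g ÷ 16.00 g/mol = 2.348 mol
Divide by the smallest (0.7826 mol B): B 1.000, Na 3.000, O 3.000
Ratio ≈ 1:3:3, so the empirical formula is BNa3O3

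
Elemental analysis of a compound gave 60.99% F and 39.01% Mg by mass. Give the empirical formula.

Assume 100 g: 60.99 g F, 39.01 g Mg.
n(F) = 60.99/19.00 = 3.21, n(Mg) = 39.01/24.31 = 1.605
Divide by the smallest (1.605 mol Mg): F 2.000, Mg 1.000
→ F2Mg

F2Mg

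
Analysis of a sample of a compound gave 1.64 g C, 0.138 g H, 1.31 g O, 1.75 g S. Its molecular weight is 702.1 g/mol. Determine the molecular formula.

n(C) = 1.64/12.01 = 0.1366, n(H) = 0.138/1.008 = 0.1369, n(O) = 1.31/16.00 = 0.08188, n(S) = 1.75/32.07 = 0.05457
Ratios (÷ 0.05457): C 2.502, H 2.509, O 1.500, S 1.000
×2: C 5.00, H 5.02, O 3.00, S 2.00 → C5H5O3S2
Empirical-formula mass = 177.23 g/mol
n = 702.1 / 177.23 = 3.96 ≈ 4
Molecular formula = (C5H5O3S2)×4 = C20H20O12S8

C20H20O12S8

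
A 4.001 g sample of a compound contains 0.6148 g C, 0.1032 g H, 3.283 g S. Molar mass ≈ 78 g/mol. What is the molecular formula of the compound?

Moles — C: 0.6148 / 12.01 = 0.05119 mol; H: 0.1032 / 1.008 = 0.1024 mol; S: 3.283 / 32.07 = 0.1024 mol
Divide by the smallest (0.05119 mol C): C 1.000, H 2.000, S 2.000
Ratio ≈ 1:2:2, so the empirical formula is CH2S2
Empirical-formula mass = 78.17 g/mol
n = 78 / 78.17 = 1.00 ≈ 1
Molecular formula = empirical formula = CH2S2

CH2S2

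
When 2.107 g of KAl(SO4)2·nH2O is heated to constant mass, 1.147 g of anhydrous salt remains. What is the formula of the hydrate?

Mass of water lost = 2.107 − 1.147 = 0.96 g → 0.96 / 18.02 = 0.05327 mol H2O
Molar mass of KAl(SO4)2 = 258.22 g/mol → mol KAl(SO4)2 = 1.147 / 258.22 = 0.004442
n = 0.05327 / 0.004442 = 11.99 ≈ 12 → KAl(SO4)2·12H2O

KAl(SO4)2·12H2O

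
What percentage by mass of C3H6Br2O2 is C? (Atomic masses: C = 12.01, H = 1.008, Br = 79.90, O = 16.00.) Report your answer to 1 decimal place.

15.4%

Molar mass = 3(12.01) + 6(1.008) + 2(79.90) + 2(16.00) = 233.878 g/mol
Mass of C per mole = 3 × 12.01 = 36.030 g
% C = 36.030 / 233.878 × 100 = 15.4%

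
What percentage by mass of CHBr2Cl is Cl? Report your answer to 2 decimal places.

Molar mass = 1(12.01) + 1(1.008) + 2(79.90) + 1(35.45) = 208.268 g/mol
Mass of Cl per mole = 1 × 35.45 = 35.450 g
% Cl = 35.450 / 208.268 × 100 = 17.02%

17.02%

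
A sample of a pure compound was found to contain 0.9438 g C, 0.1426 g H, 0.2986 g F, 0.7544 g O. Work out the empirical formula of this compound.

C5H9FO3

C: 0.9438 g ÷ 12.01 g/mol = 0.07858 mol
H: 0.1426 g ÷ 1.008 g/mol = 0.1415 mol
F: 0.2986 g ÷ 19.00 g/mol = 0.01572 mol
O: 0.7544 g ÷ 16.00 g/mol = 0.04715 mol
Ratios (÷ 0.01572): C 5.000, H 9.002, F 1.000, O 3.000
→ C5H9FO3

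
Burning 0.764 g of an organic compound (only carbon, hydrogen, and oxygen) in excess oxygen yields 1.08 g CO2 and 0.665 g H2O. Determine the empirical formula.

CH3O

mol C = 1.08 / 44.01 = 0.02454; mass C = 0.02454 × 12.01 = 0.2947 g
mol H = 2 × (0.665 / 18.02) = 0.07381; mass H = 0.07381 × 1.008 = 0.07440 g
mass O = 0.764 − (0.3691) = 0.3949 g → mol O = 0.02468
Divide by the smallest (0.02454 mol C): C 1.000, H 3.008, O 1.006
→ CH3O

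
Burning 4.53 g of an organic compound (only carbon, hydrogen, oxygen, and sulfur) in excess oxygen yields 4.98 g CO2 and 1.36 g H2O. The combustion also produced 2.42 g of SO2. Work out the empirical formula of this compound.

mol C = 4.98 / 44.01 = 0.1132; mass C = 0.1132 × 12.01 = 1.359 g
mol H = 2 × (1.36 / 18.02) = 0.1509; mass H = 0.1509 × 1.008 = 0.1522 g
mol S = 2.42 / 64.07 = 0.03777; mass S = 1.211 g
mass O = 4.53 − (2.722) = 1.808 g → mol O = 0.1130
Divide by the smallest (0.03777 mol S): C 2.996, H 3.996, O 2.991, S 1.000
Ratio ≈ 3:4:3:1, so the empirical formula is C3H4O3S

C3H4O3S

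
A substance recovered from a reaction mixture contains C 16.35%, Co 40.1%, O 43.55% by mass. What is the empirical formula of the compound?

C2CoO4

Assume 100 g: 16.35 g C, 40.1 g Co, 43.55 g O.
Moles — C: 16.35 / 12.01 = 1.361 mol; Co: 40.1 / 58.93 = 0.6805 mol; O: 43.55 / 16.00 = 2.722 mol
Smallest is Co at 0.6805 mol; normalising gives C 2.001, Co 1.000, O 4.000
→ C2CoO4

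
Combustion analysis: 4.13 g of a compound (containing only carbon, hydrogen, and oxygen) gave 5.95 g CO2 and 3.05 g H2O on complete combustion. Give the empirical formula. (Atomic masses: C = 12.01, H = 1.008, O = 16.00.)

mol C = 5.95 / 44.01 = 0.1352; mass C = 0.1352 × 12.01 = 1.624 g
mol H = 2 × (3.05 / 18.02) = 0.3385; mass H = 0.3385 × 1.008 = 0.3412 g
mass O = 4.13 − (1.965) = 2.165 g → mol O = 0.1353
Divide by the smallest (0.1352 mol C): C 1.000, H 2.504, O 1.001
Multiply by 2: C 2.00, H 5.01, O 2.00 → C2H5O2

C2H5O2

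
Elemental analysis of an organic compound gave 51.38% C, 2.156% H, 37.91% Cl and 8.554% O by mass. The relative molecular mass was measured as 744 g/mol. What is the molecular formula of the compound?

C32H16Cl8O4

Assume 100 g: 51.38 g C, 2.156 g H, 37.91 g Cl, 8.554 g O.
Moles — C: 51.38 / 12.01 = 4.278 mol; H: 2.156 / 1.008 = 2.139 mol; Cl: 37.91 / 35.45 = 1.069 mol; O: 8.554 / 16.00 = 0.5346 mol
Smallest is O at 0.5346 mol; normalising gives C 8.002, H 4.001, Cl 2.000, O 1.000
≈ 8:4:2:1 → C8H4Cl2O
Empirical-formula mass = 187.01 g/mol
n = 744 / 187.01 = 3.98 ≈ 4
Molecular formula = (C8H4Cl2O)×4 = C32H16Cl8O4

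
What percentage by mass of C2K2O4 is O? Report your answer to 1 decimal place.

38.5%

Molar mass = 2(12.01) + 2(39.10) + 4(16.00) = 166.220 g/mol
Mass of O per mole = 4 × 16.00 = 64.000 g
% O = 64.000 / 166.220 × 100 = 38.5%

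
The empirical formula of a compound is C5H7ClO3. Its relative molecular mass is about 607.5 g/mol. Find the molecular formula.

C20H28Cl4O12

Empirical-formula mass = 150.56 g/mol
n = 607.5 / 150.56 = 4.04 ≈ 4
Molecular formula = (C5H7ClO3)4 = C20H28Cl4O12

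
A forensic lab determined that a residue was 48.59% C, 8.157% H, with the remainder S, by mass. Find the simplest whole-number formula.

C3H6S

Assume 100 g: 48.59 g C, 8.157 g H, 43.253 g S.
C: 48.59 g ÷ 12.01 g/mol = 4.046 mol
H: 8.157 g ÷ 1.008 g/mol = 8.092 mol
S: 43.253 g ÷ 32.07 g/mol = 1.349 mol
Divide by the smallest (1.349 mol S): C 3.000, H 6.000, S 1.000
→ C3H6S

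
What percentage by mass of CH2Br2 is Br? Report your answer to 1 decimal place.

Molar mass = 1(12.01) + 2(1.008) + 2(79.90) = 173.826 g/mol
Mass of Br per mole = 2 × 79.90 = 159.800 g
% Br = 159.800 / 173.826 × 100 = 91.9%

91.9%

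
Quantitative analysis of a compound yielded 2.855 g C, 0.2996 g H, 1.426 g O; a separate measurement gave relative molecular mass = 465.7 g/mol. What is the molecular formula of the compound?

C24H30O9

C: 2.855 g ÷ 12.01 g/mol = 0.2377 mol
H: 0.2996 g ÷ 1.008 g/mol = 0.2972 mol
O: 1.426 g ÷ 16.00 g/mol = 0.08912 mol
Smallest is O at 0.08912 mol; normalising gives C 2.667, H 3.335, O 1.000
Multiply by 3: C 8.00, H 10.00, O 3.00 → C8H10O3
Empirical-formula mass = 154.16 g/mol
n = 465.7 / 154.16 = 3.02 ≈ 3
Molecular formula = (C8H10O3)×3 = C24H30O9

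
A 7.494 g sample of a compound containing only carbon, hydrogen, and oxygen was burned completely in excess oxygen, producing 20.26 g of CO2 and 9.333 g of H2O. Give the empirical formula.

mol C = 20.26 / 44.01 = 0.4603; mass C = 0.4603 × 12.01 = 5.529 g
mol H = 2 × (9.333 / 18.02) = 1.036; mass H = 1.036 × 1.008 = 1.044 g
mass O = 7.494 − (6.573) = 0.9211 g → mol O = 0.05757
Divide by the smallest (0.05757 mol O): C 7.997, H 17.994, O 1.000
≈ 8:18:1 → C8H18O

C8H18O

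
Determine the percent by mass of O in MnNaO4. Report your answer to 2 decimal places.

45.09%

Molar mass = 1(54.94) + 1(22.99) + 4(16.00) = 141.930 g/mol
Mass of O per mole = 4 × 16.00 = 64.000 g
% O = 64.000 / 141.930 × 100 = 45.09%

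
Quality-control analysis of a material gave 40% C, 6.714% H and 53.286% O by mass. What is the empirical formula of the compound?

CH2O

Assume 100 g: 40 g C, 6.714 g H, 53.286 g O.
C: 40 g ÷ 12.01 g/mol = 3.331 mol
H: 6.714 g ÷ 1.008 g/mol = 6.661 mol
O: 53.286 g ÷ 16.00 g/mol = 3.33 mol
Divide by the smallest (3.33 mol O): C 1.000, H 2.000, O 1.000
Ratio ≈ 1:2:1, so the empirical formula is CH2O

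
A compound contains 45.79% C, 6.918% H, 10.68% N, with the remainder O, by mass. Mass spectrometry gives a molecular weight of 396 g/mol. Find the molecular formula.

Assume 100 g: 45.79 g C, 6.918 g H, 10.68 g N, 36.612 g O.
Moles — C: 45.79 / 12.01 = 3.813 mol; H: 6.918 / 1.008 = 6.863 mol; N: 10.68 / 14.01 = 0.7623 mol; O: 36.612 / 16.00 = 2.288 mol
Ratios (÷ 0.7623): C 5.001, H 9.003, N 1.000, O 3.002
≈ 5:9:1:3 → C5H9NO3
Empirical-formula mass = 131.13 g/mol
n = 396 / 131.13 = 3.02 ≈ 3
Molecular formula = (C5H9NO3)×3 = C15H27N3O9

C15H27N3O9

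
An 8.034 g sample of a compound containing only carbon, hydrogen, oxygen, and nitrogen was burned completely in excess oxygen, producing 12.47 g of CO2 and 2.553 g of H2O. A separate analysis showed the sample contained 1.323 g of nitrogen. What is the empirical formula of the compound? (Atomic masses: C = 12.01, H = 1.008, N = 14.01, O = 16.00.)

mol C = 12.47 / 44.01 = 0.2833; mass C = 0.2833 × 12.01 = 3.403 g
mol H = 2 × (2.553 / 18.02) = 0.2834; mass H = 0.2834 × 1.008 = 0.2856 g
mol N = 1.323 / 14.01 = 0.09443
mass O = 8.034 − (5.012) = 3.022 g → mol O = 0.1889
Smallest is N at 0.09443 mol; normalising gives C 3.000, H 3.001, N 1.000, O 2.000
→ C3H3NO2

C3H3NO2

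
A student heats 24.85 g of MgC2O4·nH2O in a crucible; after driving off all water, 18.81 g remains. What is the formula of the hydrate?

MgC2O4·2H2O

Mass of water lost = 24.85 − 18.81 = 6.04 g → 6.04 / 18.02 = 0.3352 mol H2O
Molar mass of MgC2O4 = 112.33 g/mol → mol MgC2O4 = 18.81 / 112.33 = 0.1675
n = 0.3352 / 0.1675 = 2.00 ≈ 2 → MgC2O4·2H2O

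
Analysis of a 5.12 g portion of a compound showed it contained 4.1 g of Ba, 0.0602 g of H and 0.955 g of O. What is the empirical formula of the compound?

BaH2O2

Ba: 4.1 g ÷ 137.33 g/mol = 0.02986 mol
H: 0.0602 g ÷ 1.008 g/mol = 0.05972 mol
O: 0.955 g ÷ 16.00 g/mol = 0.05969 mol
Ratios (÷ 0.02986): Ba 1.000, H 2.000, O 1.999
≈ 1:2:2 → BaH2O2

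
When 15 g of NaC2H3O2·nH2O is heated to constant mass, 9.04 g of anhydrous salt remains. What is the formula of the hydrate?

NaC2H3O2·3H2O

Mass of water lost = 15 − 9.04 = 5.96 g → 5.96 / 18.02 = 0.3307 mol H2O
Molar mass of NaC2H3O2 = 82.03 g/mol → mol NaC2H3O2 = 9.04 / 82.03 = 0.1102
n = 0.3307 / 0.1102 = 3.00 ≈ 3 → NaC2H3O2·3H2O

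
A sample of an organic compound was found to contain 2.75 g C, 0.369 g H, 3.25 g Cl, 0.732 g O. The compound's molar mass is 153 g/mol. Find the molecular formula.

C: 2.75 g ÷ 12.01 g/mol = 0.229 mol
H: 0.369 g ÷ 1.008 g/mol = 0.3661 mol
Cl: 3.25 g ÷ 35.45 g/mol = 0.09168 mol
O: 0.732 g ÷ 16.00 g/mol = 0.04575 mol
Divide by the smallest (0.04575 mol O): C 5.005, H 8.002, Cl 2.004, O 1.000
≈ 5:8:2:1 → C5H8Cl2O
Empirical-formula mass = 155.01 g/mol
n = 153 / 155.01 = 0.99 ≈ 1
Molecular formula = empirical formula = C5H8Cl2O

C5H8Cl2O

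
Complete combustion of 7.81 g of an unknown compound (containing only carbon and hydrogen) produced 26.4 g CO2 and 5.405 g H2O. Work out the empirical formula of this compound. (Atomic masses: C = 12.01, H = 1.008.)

mol C = 26.4 / 44.01 = 0.5999; mass C = 0.5999 × 12.01 = 7.204 g
mol H = 2 × (5.405 / 18.02) = 0.5999; mass H = 0.5999 × 1.008 = 0.6047 g
Ratios (÷ 0.5999): C 1.000, H 1.000
Ratio ≈ 1:1, so the empirical formula is CH

CH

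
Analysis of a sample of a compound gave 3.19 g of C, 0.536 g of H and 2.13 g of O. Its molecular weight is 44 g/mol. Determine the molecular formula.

C: 3.19 g ÷ 12.01 g/mol = 0.2656 mol
H: 0.536 g ÷ 1.008 g/mol = 0.5317 mol
O: 2.13 g ÷ 16.00 g/mol = 0.1331 mol
Divide by the smallest (0.1331 mol O): C 1.995, H 3.994, O 1.000
→ C2H4O
Empirical-formula mass = 44.05 g/mol
n = 44 / 44.05 = 1.00 ≈ 1
Molecular formula = empirical formula = C2H4O

C2H4O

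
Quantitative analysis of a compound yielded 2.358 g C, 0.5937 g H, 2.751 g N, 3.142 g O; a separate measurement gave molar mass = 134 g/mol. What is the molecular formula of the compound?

C: 2.358 g ÷ 12.01 g/mol = 0.1963 mol
H: 0.5937 g ÷ 1.008 g/mol = 0.589 mol
N: 2.751 g ÷ 14.01 g/mol = 0.1964 mol
O: 3.142 g ÷ 16.00 g/mol = 0.1964 mol
Divide by the smallest (0.1963 mol C): C 1.000, H 3.000, N 1.000, O 1.000
Ratio ≈ 1:3:1:1, so the empirical formula is CH3NO
Empirical-formula mass = 45.04 g/mol
n = 134 / 45.04 = 2.97 ≈ 3
Molecular formula = (CH3NO)×3 = C3H9N3O3

C3H9N3O3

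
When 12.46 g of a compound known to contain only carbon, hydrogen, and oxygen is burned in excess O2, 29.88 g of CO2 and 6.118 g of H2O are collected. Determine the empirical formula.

C3H3O

mol C = 29.88 / 44.01 = 0.6789; mass C = 0.6789 × 12.01 = 8.154 g
mol H = 2 × (6.118 / 18.02) = 0.6790; mass H = 0.6790 × 1.008 = 0.6845 g
mass O = 12.46 − (8.838) = 3.622 g → mol O = 0.2263
Divide by the smallest (0.2263 mol O): C 3.000, H 3.000, O 1.000
≈ 3:3:1 → C3H3O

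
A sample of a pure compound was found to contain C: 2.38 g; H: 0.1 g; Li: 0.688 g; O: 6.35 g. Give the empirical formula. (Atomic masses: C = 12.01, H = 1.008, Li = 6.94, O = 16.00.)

n(C) = 2.38/12.01 = 0.1982, n(H) = 0.1/1.008 = 0.09921, n(Li) = 0.688/6.94 = 0.09914, n(O) = 6.35/16.00 = 0.3969
Ratios (÷ 0.09914): C 1.999, H 1.001, Li 1.000, O 4.003
→ C2HLiO4

C2HLiO4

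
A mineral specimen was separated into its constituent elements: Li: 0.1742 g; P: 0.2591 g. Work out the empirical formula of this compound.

Li: 0.1742 g ÷ 6.94 g/mol = 0.0251 mol
P: 0.2591 g ÷ 30.97 g/mol = 0.008366 mol
Ratios (÷ 0.008366): Li 3.000, P 1.000
≈ 3:1 → Li3P

Li3P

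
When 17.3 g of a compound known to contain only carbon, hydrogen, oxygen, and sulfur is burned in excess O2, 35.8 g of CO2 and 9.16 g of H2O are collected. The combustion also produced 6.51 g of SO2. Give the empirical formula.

mol C = 35.8 / 44.01 = 0.8135; mass C = 0.8135 × 12.01 = 9.770 g
mol H = 2 × (9.16 / 18.02) = 1.017; mass H = 1.017 × 1.008 = 1.025 g
mol S = 6.51 / 64.07 = 0.1016; mass S = 3.259 g
mass O = 17.3 − (14.05) = 3.247 g → mol O = 0.2029
Divide by the smallest (0.1016 mol S): C 8.006, H 10.006, O 1.997, S 1.000
≈ 8:10:2:1 → C8H10O2S

C8H10O2S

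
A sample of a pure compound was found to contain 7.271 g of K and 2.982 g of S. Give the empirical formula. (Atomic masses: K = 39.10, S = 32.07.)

K2S

K: 7.271 g ÷ 39.10 g/mol = 0.186 mol
S: 2.982 g ÷ 32.07 g/mol = 0.09298 mol
Divide by the smallest (0.09298 mol S): K 2.000, S 1.000
→ K2S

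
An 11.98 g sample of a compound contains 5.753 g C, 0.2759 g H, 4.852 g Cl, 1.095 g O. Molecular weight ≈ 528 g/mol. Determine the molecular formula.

Moles — C: 5.753 / 12.01 = 0.479 mol; H: 0.2759 / 1.008 = 0.2737 mol; Cl: 4.852 / 35.45 = 0.1369 mol; O: 1.095 / 16.00 = 0.06844 mol
Smallest is O at 0.06844 mol; normalising gives C 6.999, H 3.999, Cl 2.000, O 1.000
Ratio ≈ 7:4:2:1, so the empirical formula is C7H4Cl2O
Empirical-formula mass = 175.00 g/mol
n = 528 / 175.00 = 3.02 ≈ 3
Molecular formula = (C7H4Cl2O)×3 = C21H12Cl6O3

C21H12Cl6O3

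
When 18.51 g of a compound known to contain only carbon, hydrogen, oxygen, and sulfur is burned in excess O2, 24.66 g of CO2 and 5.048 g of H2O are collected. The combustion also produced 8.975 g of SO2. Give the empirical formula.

mol C = 24.66 / 44.01 = 0.5603; mass C = 0.5603 × 12.01 = 6.730 g
mol H = 2 × (5.048 / 18.02) = 0.5603; mass H = 0.5603 × 1.008 = 0.5647 g
mol S = 8.975 / 64.07 = 0.1401; mass S = 4.492 g
mass O = 18.51 − (11.79) = 6.723 g → mol O = 0.4202
Ratios (÷ 0.1401): C 4.000, H 4.000, O 3.000, S 1.000
≈ 4:4:3:1 → C4H4O3S

C4H4O3S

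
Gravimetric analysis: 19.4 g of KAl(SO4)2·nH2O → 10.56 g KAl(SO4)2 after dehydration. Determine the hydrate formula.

Mass of water lost = 19.4 − 10.56 = 8.84 g → 8.84 / 18.02 = 0.4906 mol H2O
Molar mass of KAl(SO4)2 = 258.22 g/mol → mol KAl(SO4)2 = 10.56 / 258.22 = 0.0409
n = 0.4906 / 0.0409 = 12.00 ≈ 12 → KAl(SO4)2·12H2O

KAl(SO4)2·12H2O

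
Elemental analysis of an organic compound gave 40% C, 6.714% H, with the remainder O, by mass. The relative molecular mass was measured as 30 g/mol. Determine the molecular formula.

Assume 100 g: 40 g C, 6.714 g H, 53.286 g O.
C: 40 g ÷ 12.01 g/mol = 3.331 mol
H: 6.714 g ÷ 1.008 g/mol = 6.661 mol
O: 53.286 g ÷ 16.00 g/mol = 3.33 mol
Ratios (÷ 3.33): C 1.000, H 2.000, O 1.000
Ratio ≈ 1:2:1, so the empirical formula is CH2O
Empirical-formula mass = 30.03 g/mol
n = 30 / 30.03 = 1.00 ≈ 1
Molecular formula = empirical formula = CH2O

CH2O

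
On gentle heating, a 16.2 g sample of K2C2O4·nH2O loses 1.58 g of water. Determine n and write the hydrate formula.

K2C2O4·H2O

Mass of anhydrous K2C2O4 = 16.2 − 1.58 = 14.62 g
mol H2O = 1.58 / 18.02 = 0.08768
Molar mass of K2C2O4 = 166.22 g/mol → mol K2C2O4 = 14.62 / 166.22 = 0.08796
n = 0.08768 / 0.08796 = 1.00 ≈ 1 → K2C2O4·H2O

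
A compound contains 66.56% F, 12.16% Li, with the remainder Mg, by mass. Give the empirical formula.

Assume 100 g: 66.56 g F, 12.16 g Li, 21.28 g Mg.
n(F) = 66.56/19.00 = 3.503, n(Li) = 12.16/6.94 = 1.752, n(Mg) = 21.28/24.31 = 0.8754
Divide by the smallest (0.8754 mol Mg): F 4.002, Li 2.002, Mg 1.000
→ F4Li2Mg

F4Li2Mg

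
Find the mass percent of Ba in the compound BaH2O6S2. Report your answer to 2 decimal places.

Molar mass = 1(137.33) + 2(1.008) + 6(16.00) + 2(32.07) = 299.486 g/mol
Mass of Ba per mole = 1 × 137.33 = 137.330 g
% Ba = 137.330 / 299.486 × 100 = 45.86%

45.86%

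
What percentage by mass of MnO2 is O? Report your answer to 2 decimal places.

Molar mass = 1(54.94) + 2(16.00) = 86.940 g/mol
Mass of O per mole = 2 × 16.00 = 32.000 g
% O = 32.000 / 86.940 × 100 = 36.81%

36.81%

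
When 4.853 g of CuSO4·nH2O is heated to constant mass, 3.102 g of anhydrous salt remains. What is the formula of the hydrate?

CuSO4·5H2O

Mass of water lost = 4.853 − 3.102 = 1.751 g → 1.751 / 18.02 = 0.09717 mol H2O
Molar mass of CuSO4 = 159.62 g/mol → mol CuSO4 = 3.102 / 159.62 = 0.01943
n = 0.09717 / 0.01943 = 5.00 ≈ 5 → CuSO4·5H2O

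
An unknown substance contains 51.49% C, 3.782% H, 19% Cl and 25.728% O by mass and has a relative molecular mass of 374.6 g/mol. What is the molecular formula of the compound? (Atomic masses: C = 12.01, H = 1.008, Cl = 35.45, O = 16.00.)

Assume 100 g: 51.49 g C, 3.782 g H, 19 g Cl, 25.728 g O.
n(C) = 51.49/12.01 = 4.287, n(H) = 3.782/1.008 = 3.752, n(Cl) = 19/35.45 = 0.536, n(O) = 25.728/16.00 = 1.608
Ratios (÷ 0.536): C 7.999, H 7.000, Cl 1.000, O 3.000
→ C8H7ClO3
Empirical-formula mass = 186.59 g/mol
n = 374.6 / 186.59 = 2.01 ≈ 2
Molecular formula = (C8H7ClO3)×2 = C16H14Cl2O6

C16H14Cl2O6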